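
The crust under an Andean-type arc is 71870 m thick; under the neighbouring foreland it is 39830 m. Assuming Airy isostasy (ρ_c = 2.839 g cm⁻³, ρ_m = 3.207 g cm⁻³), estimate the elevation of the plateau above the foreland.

Excess crust Δ = 71870 m − 39830 m = 32040 m, split between elevation h and root r with h + r = Δ.
Airy balance ρ_c h = (ρ_m − ρ_c) r gives r = h ρ_c/(ρ_m − ρ_c), so h (1 + ρ_c/(ρ_m − ρ_c)) = Δ, i.e. h = Δ (ρ_m − ρ_c)/ρ_m.
h = 32040 m × 0.368/3.207 = 3680 m.

3680 m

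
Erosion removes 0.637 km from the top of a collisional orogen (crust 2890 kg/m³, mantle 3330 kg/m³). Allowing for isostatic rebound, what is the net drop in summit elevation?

Rebound u = e ρ_c/ρ_m = 0.637 km × 2890/3330 = 0.5528 km.
Net surface drop = e − u = 0.637 km − 0.5528 km = e (ρ_m − ρ_c)/ρ_m = 0.0842 km.

0.0842 km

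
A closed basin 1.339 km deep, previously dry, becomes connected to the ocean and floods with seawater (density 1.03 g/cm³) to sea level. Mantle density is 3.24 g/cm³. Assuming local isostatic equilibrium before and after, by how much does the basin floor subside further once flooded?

After flooding the water column is d + s deep. Its weight must equal the weight of mantle displaced by the extra subsidence s: (d + s) ρ_w = s ρ_m.
s = d ρ_w / (ρ_m − ρ_w) = 1.339 km × 1.03/(3.24 − 1.03) = 0.624 km.

0.624 km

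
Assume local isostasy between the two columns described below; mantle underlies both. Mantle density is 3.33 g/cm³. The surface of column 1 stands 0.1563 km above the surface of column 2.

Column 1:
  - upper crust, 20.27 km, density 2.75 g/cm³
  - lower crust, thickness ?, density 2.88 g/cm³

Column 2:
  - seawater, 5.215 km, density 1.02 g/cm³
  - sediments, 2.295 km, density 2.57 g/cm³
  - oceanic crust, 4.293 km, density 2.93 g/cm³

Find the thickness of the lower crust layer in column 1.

Take the compensation level at the base of the deeper column (depth z_c below the surface of column 1) and equate Σ ρ_i t_i down to z_c; mantle fills any gap and the z_c terms cancel.
Column 1: 20.27×2.75 + x×2.88 + (z_c − 20.27 − x)×3.33
Column 2: 0.1563×0 + 5.215×1.02 + 2.295×2.57 + 4.293×2.93 + (z_c − 0.1563 − 11.803)×3.33
The z_c×3.33 term appears on both sides and cancels. Collect the known terms of each column as K = Σ(ρt)_known − 3.33 × (depth of known layers): K_1 = 55.7425 − 3.33×20.27 = −11.7566; K_2 = 23.79594 − 3.33×(0.1563 + 11.803) = −16.028529.
Balance: K_1 − x×(3.33 − 2.88) = K_2, so x = (K_1 − K_2)/(3.33 − 2.88) = 4.27193/0.45 = 9.49 km.

9.49 km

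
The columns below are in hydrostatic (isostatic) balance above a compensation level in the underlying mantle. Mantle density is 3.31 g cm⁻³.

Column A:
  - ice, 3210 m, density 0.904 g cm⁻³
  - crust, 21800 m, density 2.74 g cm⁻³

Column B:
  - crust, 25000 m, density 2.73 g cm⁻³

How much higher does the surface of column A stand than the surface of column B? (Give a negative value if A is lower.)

For any compensation level in the mantle, the mantle terms cancel and isostasy reduces to e = (Σt_A − Σt_B) − (Σ(ρt)_A − Σ(ρt)_B) / ρ_m.
Σt_A = 25010 m; Σt_B = 25000 m; Σ(ρt)_A = 62633.84; Σ(ρt)_B = 68250 (in m·g cm⁻³).
e = (25010 − 25000) − (62633.84 − 68250) / 3.31 = 1710 m.

1710 m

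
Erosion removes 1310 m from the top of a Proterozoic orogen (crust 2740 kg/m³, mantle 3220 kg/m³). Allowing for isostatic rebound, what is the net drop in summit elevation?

195 m

Rebound u = e ρ_c/ρ_m = 1310 m × 2740/3220 = 1115 m.
Net surface drop = e − u = 1310 m − 1115 m = e (ρ_m − ρ_c)/ρ_m = 195 m.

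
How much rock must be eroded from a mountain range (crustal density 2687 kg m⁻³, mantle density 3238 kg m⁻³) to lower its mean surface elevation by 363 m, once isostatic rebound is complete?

2130 m

Net drop Δ = e − u = e − e ρ_c/ρ_m = e (ρ_m − ρ_c)/ρ_m.
e = Δ ρ_m/(ρ_m − ρ_c) = 363 m × 3238/551 = 2130 m.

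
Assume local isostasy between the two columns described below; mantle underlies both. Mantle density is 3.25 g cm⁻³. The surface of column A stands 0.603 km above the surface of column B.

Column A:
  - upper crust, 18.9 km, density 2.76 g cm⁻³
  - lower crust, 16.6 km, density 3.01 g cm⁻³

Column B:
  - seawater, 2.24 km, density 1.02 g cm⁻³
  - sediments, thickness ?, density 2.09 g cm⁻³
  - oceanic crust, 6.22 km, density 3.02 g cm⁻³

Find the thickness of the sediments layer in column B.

4.19 km

Take the compensation level at the base of the deeper column (depth z_c below the surface of column A) and equate Σ ρ_i t_i down to z_c; mantle fills any gap and the z_c terms cancel.
Column A: 18.9×2.76 + 16.6×3.01 + (z_c − 35.5)×3.25
Column B: 0.603×0 + 2.24×1.02 + x×2.09 + 6.22×3.02 + (z_c − 0.603 − 8.46 − x)×3.25
The z_c×3.25 term appears on both sides and cancels. Collect the known terms of each column as K = Σ(ρt)_known − 3.25 × (depth of known layers): K_A = 102.13 − 3.25×35.5 = −13.245; K_B = 21.0692 − 3.25×(0.603 + 8.46) = −8.38555.
Balance: K_A = K_B − x×(3.25 − 2.09), so x = (K_B − K_A)/(3.25 − 2.09) = 4.85945/1.16 = 4.19 km.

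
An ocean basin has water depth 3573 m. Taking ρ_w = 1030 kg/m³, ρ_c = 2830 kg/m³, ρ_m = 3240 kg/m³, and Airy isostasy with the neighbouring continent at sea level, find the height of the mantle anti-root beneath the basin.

15700 m

By Archimedes' principle applied to the lithosphere: replacing crust with seawater at the top is compensated by replacing crust with mantle at the base: d (ρ_c − ρ_w) = a (ρ_m − ρ_c).
a = d (ρ_c − ρ_w)/(ρ_m − ρ_c) = 3573 m × 1800/410 = 15700 m.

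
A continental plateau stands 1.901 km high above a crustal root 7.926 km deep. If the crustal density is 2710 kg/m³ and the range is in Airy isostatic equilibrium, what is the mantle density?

Airy balance: ρ_c h = (ρ_m − ρ_c) r → ρ_m = ρ_c (1 + h/r).
ρ_m = 2710 × (1 + 1.901 km/7.926 km) = 3360 kg/m³.

3360 kg/m³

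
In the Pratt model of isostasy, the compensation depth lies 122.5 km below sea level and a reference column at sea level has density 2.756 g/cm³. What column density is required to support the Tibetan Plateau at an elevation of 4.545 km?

2.66 g/cm³

Pratt balance: ρ_ref D = ρ (D + h).
ρ = ρ_ref D/(D + h) = 2.756 × 122.5 km/(122.5 km + 4.545 km) = 2.66 g/cm³.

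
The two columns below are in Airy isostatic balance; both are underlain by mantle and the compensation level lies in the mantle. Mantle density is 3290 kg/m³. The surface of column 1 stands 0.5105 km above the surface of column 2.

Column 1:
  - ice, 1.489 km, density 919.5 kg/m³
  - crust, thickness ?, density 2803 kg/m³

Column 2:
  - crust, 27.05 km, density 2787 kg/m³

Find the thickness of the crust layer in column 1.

Take the compensation level at the base of the deeper column (depth z_c below the surface of column 1) and equate Σ ρ_i t_i down to z_c; mantle fills any gap and the z_c terms cancel.
Column 1: 1.489×919.5 + x×2803 + (z_c − 1.489 − x)×3290
Column 2: 0.5105×0 + 27.05×2787 + (z_c − 0.5105 − 27.05)×3290
The z_c×3290 term appears on both sides and cancels. Collect the known terms of each column as K = Σ(ρt)_known − 3290 × (depth of known layers): K_1 = 1369.1355 − 3290×1.489 = −3529.6745; K_2 = 75388.35 − 3290×(0.5105 + 27.05) = −15285.695.
Balance: K_1 − x×(3290 − 2803) = K_2, so x = (K_1 − K_2)/(3290 − 2803) = 11756/487 = 24.1 km.

24.1 km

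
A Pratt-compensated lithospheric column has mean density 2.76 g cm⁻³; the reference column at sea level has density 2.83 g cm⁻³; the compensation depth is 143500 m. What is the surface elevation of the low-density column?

ρ_ref D = ρ (D + h) → h = D (ρ_ref − ρ)/ρ.
h = 143500 m × (2.83 − 2.76)/2.76 = 3640 m.

3640 m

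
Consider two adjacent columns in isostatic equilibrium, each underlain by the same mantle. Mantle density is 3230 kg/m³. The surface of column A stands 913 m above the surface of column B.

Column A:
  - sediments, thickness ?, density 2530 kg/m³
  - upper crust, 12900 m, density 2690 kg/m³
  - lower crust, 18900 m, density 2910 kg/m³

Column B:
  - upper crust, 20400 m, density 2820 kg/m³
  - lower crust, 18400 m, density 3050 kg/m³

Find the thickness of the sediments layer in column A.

2300 m

Take the compensation level at the base of the deeper column (depth z_c below the surface of column A) and equate Σ ρ_i t_i down to z_c; mantle fills any gap and the z_c terms cancel.
Column A: x×2530 + 12900×2690 + 18900×2910 + (z_c − 31800 − x)×3230
Column B: 913×0 + 20400×2820 + 18400×3050 + (z_c − 913 − 38800)×3230
The z_c×3230 term appears on both sides and cancels. Collect the known terms of each column as K = Σ(ρt)_known − 3230 × (depth of known layers): K_A = 89700000 − 3230×31800 = −13014000; K_B = 113648000 − 3230×(913 + 38800) = −14624990.
Balance: K_A − x×(3230 − 2530) = K_B, so x = (K_A − K_B)/(3230 − 2530) = 1610990/700 = 2300 m.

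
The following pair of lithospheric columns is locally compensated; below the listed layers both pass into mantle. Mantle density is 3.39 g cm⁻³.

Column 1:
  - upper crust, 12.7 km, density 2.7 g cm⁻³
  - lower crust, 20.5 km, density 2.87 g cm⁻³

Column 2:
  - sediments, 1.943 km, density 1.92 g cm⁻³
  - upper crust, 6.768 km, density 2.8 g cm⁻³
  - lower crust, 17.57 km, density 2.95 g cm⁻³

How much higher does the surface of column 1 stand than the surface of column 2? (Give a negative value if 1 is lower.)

1.43 km

For any compensation level in the mantle, the mantle terms cancel and isostasy reduces to e = (Σt_1 − Σt_2) − (Σ(ρt)_1 − Σ(ρt)_2) / ρ_m.
Σt_1 = 33.2 km; Σt_2 = 26.281 km; Σ(ρt)_1 = 93.125; Σ(ρt)_2 = 74.51246 (in km·g cm⁻³).
e = (33.2 − 26.281) − (93.125 − 74.51246) / 3.39 = 1.43 km.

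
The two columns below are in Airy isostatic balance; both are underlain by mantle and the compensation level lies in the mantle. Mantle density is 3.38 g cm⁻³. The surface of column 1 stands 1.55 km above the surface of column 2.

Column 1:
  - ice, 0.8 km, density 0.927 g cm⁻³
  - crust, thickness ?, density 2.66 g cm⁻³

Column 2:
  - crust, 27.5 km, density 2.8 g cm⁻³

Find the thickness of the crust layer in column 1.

Take the compensation level at the base of the deeper column (depth z_c below the surface of column 1) and equate Σ ρ_i t_i down to z_c; mantle fills any gap and the z_c terms cancel.
Column 1: 0.8×0.927 + x×2.66 + (z_c − 0.8 − x)×3.38
Column 2: 1.55×0 + 27.5×2.8 + (z_c − 1.55 − 27.5)×3.38
The z_c×3.38 term appears on both sides and cancels. Collect the known terms of each column as K = Σ(ρt)_known − 3.38 × (depth of known layers): K_1 = 0.7416 − 3.38×0.8 = −1.9624; K_2 = 77 − 3.38×(1.55 + 27.5) = −21.189.
Balance: K_1 − x×(3.38 − 2.66) = K_2, so x = (K_1 − K_2)/(3.38 − 2.66) = 19.2266/0.72 = 26.7 km.

26.7 km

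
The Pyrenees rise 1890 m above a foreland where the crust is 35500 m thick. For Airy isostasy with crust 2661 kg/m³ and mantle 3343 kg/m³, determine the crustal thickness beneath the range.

Root depth r = h ρ_c / (ρ_m − ρ_c) = 1890 m × 2661 / 682 = 7374 m.
Total thickness = T + h + r = 35500 m + 1890 m + 7374 m = 44800 m.

44800 m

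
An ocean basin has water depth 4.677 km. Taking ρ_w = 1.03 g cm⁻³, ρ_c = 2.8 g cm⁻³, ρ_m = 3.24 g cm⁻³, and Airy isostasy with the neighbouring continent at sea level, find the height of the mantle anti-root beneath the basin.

By Archimedes' principle applied to the lithosphere: replacing crust with seawater at the top is compensated by replacing crust with mantle at the base: d (ρ_c − ρ_w) = a (ρ_m − ρ_c).
a = d (ρ_c − ρ_w)/(ρ_m − ρ_c) = 4.677 km × 1.77/0.44 = 18.8 km.

18.8 km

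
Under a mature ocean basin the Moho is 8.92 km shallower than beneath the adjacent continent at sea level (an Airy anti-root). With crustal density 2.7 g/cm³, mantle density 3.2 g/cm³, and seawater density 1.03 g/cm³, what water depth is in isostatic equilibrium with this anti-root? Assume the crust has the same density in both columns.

Replacing a thickness d of crust by seawater at the top must be balanced by replacing crust with mantle at the base: d (ρ_c − ρ_w) = a (ρ_m − ρ_c).
d = a (ρ_m − ρ_c)/(ρ_c − ρ_w) = 8.92 km × 0.5/1.67 = 2.67 km.

2.67 km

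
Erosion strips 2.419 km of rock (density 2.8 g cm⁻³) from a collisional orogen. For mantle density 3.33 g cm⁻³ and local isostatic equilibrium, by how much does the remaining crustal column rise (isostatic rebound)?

Unloading: uplift u = e ρ_c/ρ_m = 2.419 km × 2.8/3.33 = 2.03 km.

2.03 km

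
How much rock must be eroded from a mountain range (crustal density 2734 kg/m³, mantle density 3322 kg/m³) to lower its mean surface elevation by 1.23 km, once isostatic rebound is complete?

Net drop Δ = e − u = e − e ρ_c/ρ_m = e (ρ_m − ρ_c)/ρ_m.
e = Δ ρ_m/(ρ_m − ρ_c) = 1.23 km × 3322/588 = 6.95 km.

6.95 km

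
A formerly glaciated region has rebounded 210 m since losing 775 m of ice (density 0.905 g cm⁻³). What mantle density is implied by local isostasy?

3.34 g cm⁻³

ρ_m = ρ_ice t / u = 0.905 × 775 m/210 m = 3.34 g cm⁻³.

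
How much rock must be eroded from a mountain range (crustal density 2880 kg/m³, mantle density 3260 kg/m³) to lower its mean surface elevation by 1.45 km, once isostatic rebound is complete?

12.4 km

Net drop Δ = e − u = e − e ρ_c/ρ_m = e (ρ_m − ρ_c)/ρ_m.
e = Δ ρ_m/(ρ_m − ρ_c) = 1.45 km × 3260/380 = 12.4 km.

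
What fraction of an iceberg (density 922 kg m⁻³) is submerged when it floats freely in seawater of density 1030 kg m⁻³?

Submerged fraction = ρ_obj/ρ_fluid = 922/1030 = 0.895.

0.895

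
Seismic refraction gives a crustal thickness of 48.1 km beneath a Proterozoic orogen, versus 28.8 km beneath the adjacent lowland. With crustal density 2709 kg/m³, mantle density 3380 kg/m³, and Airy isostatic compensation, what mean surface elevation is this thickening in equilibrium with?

Excess crust Δ = 48.1 km − 28.8 km = 19.3 km, split between elevation h and root r with h + r = Δ.
Airy balance ρ_c h = (ρ_m − ρ_c) r gives r = h ρ_c/(ρ_m − ρ_c), so h (1 + ρ_c/(ρ_m − ρ_c)) = Δ, i.e. h = Δ (ρ_m − ρ_c)/ρ_m.
h = 19.3 km × 671/3380 = 3.83 km.

3.83 km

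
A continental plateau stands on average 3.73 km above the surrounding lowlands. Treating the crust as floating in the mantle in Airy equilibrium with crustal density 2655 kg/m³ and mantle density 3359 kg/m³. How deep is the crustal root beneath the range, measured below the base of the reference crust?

14.1 km

Equating mass per unit area of the two columns: the weight of the topography is balanced by the buoyancy of the root, ρ_c h = (ρ_m − ρ_c) r.
r = h · ρ_c / (ρ_m − ρ_c) = 3.73 km × 2655 / (3359 − 2655) = 14.1 km.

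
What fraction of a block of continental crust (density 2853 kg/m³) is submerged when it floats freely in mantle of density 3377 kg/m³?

84.5%

Submerged fraction = ρ_obj/ρ_fluid = 2853/3377 = 84.5%.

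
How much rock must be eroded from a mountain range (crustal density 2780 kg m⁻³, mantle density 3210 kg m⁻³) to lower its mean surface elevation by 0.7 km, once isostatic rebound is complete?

5.23 km

Net drop Δ = e − u = e − e ρ_c/ρ_m = e (ρ_m − ρ_c)/ρ_m.
e = Δ ρ_m/(ρ_m − ρ_c) = 0.7 km × 3210/430 = 5.23 km.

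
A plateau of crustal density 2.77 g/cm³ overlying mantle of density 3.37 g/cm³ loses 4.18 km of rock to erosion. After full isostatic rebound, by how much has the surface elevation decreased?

0.744 km

Rebound u = e ρ_c/ρ_m = 4.18 km × 2.77/3.37 = 3.436 km.
Net surface drop = e − u = 4.18 km − 3.436 km = e (ρ_m − ρ_c)/ρ_m = 0.744 km.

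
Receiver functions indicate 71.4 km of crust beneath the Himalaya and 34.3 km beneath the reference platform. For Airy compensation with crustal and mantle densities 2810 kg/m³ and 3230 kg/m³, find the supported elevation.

Excess crust Δ = 71.4 km − 34.3 km = 37.1 km, split between elevation h and root r with h + r = Δ.
Airy balance ρ_c h = (ρ_m − ρ_c) r gives r = h ρ_c/(ρ_m − ρ_c), so h (1 + ρ_c/(ρ_m − ρ_c)) = Δ, i.e. h = Δ (ρ_m − ρ_c)/ρ_m.
h = 37.1 km × 420/3230 = 4.82 km.

4.82 km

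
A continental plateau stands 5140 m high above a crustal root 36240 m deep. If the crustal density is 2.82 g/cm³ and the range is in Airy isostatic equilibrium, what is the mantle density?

Airy balance: ρ_c h = (ρ_m − ρ_c) r → ρ_m = ρ_c (1 + h/r).
ρ_m = 2.82 × (1 + 5140 m/36240 m) = 3.22 g/cm³.

3.22 g/cm³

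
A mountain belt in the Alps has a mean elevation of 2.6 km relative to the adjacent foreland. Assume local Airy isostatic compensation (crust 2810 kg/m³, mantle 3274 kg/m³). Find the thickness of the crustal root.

For local isostatic compensation: the weight of the topography is balanced by the buoyancy of the root, ρ_c h = (ρ_m − ρ_c) r.
r = h · ρ_c / (ρ_m − ρ_c) = 2.6 km × 2810 / (3274 − 2810) = 15.7 km.

15.7 km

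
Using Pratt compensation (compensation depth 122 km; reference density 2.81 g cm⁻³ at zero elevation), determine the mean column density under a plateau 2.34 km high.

Pratt balance: ρ_ref D = ρ (D + h).
ρ = ρ_ref D/(D + h) = 2.81 × 122 km/(122 km + 2.34 km) = 2.76 g cm⁻³.

2.76 g cm⁻³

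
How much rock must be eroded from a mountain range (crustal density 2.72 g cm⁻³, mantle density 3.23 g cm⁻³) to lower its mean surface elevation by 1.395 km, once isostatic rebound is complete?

Net drop Δ = e − u = e − e ρ_c/ρ_m = e (ρ_m − ρ_c)/ρ_m.
e = Δ ρ_m/(ρ_m − ρ_c) = 1.395 km × 3.23/0.51 = 8.84 km.

8.84 km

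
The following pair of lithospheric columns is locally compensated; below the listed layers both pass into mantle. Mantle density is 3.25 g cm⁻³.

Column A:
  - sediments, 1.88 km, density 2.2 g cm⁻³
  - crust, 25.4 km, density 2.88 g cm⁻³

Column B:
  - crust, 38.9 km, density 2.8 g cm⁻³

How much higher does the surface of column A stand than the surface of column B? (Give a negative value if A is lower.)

−1.89 km

For any compensation level in the mantle, the mantle terms cancel and isostasy reduces to e = (Σt_A − Σt_B) − (Σ(ρt)_A − Σ(ρt)_B) / ρ_m.
Σt_A = 27.28 km; Σt_B = 38.9 km; Σ(ρt)_A = 77.288; Σ(ρt)_B = 108.92 (in km·g cm⁻³).
e = (27.28 − 38.9) − (77.288 − 108.92) / 3.25 = −1.89 km.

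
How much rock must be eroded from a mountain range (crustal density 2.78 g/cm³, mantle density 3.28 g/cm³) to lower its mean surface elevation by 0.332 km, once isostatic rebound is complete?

Net drop Δ = e − u = e − e ρ_c/ρ_m = e (ρ_m − ρ_c)/ρ_m.
e = Δ ρ_m/(ρ_m − ρ_c) = 0.332 km × 3.28/0.5 = 2.18 km.

2.18 km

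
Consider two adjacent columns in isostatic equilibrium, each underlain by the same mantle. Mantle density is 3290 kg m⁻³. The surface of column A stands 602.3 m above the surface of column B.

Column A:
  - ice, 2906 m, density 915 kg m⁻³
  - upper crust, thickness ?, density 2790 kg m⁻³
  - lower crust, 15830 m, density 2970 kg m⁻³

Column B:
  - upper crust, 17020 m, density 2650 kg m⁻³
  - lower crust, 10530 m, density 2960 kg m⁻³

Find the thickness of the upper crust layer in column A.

8760 m

Take the compensation level at the base of the deeper column (depth z_c below the surface of column A) and equate Σ ρ_i t_i down to z_c; mantle fills any gap and the z_c terms cancel.
Column A: 2906×915 + x×2790 + 15830×2970 + (z_c − 18736 − x)×3290
Column B: 602.3×0 + 17020×2650 + 10530×2960 + (z_c − 602.3 − 27550)×3290
The z_c×3290 term appears on both sides and cancels. Collect the known terms of each column as K = Σ(ρt)_known − 3290 × (depth of known layers): K_A = 49674090 − 3290×18736 = −11967350; K_B = 76271800 − 3290×(602.3 + 27550) = −16349267.
Balance: K_A − x×(3290 − 2790) = K_B, so x = (K_A − K_B)/(3290 − 2790) = 4381920/500 = 8760 m.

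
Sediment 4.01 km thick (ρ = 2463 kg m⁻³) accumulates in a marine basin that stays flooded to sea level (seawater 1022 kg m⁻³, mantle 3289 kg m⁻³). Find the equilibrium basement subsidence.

Submarine loading: the sediment displaces seawater, and the subsidence is in turn flooded, so s (ρ_m − ρ_w) = t (ρ_sed − ρ_w).
s = 4.01 km × (2463 − 1022) / (3289 − 1022) = 2.55 km.

2.55 km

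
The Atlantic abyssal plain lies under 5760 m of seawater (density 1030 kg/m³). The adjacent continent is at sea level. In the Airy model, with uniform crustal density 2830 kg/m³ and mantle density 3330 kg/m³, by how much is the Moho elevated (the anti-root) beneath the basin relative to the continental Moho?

20700 m

Balancing pressure at the compensation depth: replacing crust with seawater at the top is compensated by replacing crust with mantle at the base: d (ρ_c − ρ_w) = a (ρ_m − ρ_c).
a = d (ρ_c − ρ_w)/(ρ_m − ρ_c) = 5760 m × 1800/500 = 20700 m.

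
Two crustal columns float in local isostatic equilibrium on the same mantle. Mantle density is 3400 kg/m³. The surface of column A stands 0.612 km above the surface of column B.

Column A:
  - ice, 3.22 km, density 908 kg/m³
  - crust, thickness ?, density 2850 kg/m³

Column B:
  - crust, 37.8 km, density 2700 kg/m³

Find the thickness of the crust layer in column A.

37.3 km

Take the compensation level at the base of the deeper column (depth z_c below the surface of column A) and equate Σ ρ_i t_i down to z_c; mantle fills any gap and the z_c terms cancel.
Column A: 3.22×908 + x×2850 + (z_c − 3.22 − x)×3400
Column B: 0.612×0 + 37.8×2700 + (z_c − 0.612 − 37.8)×3400
The z_c×3400 term appears on both sides and cancels. Collect the known terms of each column as K = Σ(ρt)_known − 3400 × (depth of known layers): K_A = 2923.76 − 3400×3.22 = −8024.24; K_B = 102060 − 3400×(0.612 + 37.8) = −28540.8.
Balance: K_A − x×(3400 − 2850) = K_B, so x = (K_A − K_B)/(3400 − 2850) = 20516.6/550 = 37.3 km.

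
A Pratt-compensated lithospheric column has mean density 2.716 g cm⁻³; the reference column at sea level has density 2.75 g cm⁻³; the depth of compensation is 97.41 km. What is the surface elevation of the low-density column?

ρ_ref D = ρ (D + h) → h = D (ρ_ref − ρ)/ρ.
h = 97.41 km × (2.75 − 2.716)/2.716 = 1.22 km.

1.22 km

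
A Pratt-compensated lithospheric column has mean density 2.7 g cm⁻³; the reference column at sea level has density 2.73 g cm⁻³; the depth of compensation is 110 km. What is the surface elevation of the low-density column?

1.22 km

ρ_ref D = ρ (D + h) → h = D (ρ_ref − ρ)/ρ.
h = 110 km × (2.73 − 2.7)/2.7 = 1.22 km.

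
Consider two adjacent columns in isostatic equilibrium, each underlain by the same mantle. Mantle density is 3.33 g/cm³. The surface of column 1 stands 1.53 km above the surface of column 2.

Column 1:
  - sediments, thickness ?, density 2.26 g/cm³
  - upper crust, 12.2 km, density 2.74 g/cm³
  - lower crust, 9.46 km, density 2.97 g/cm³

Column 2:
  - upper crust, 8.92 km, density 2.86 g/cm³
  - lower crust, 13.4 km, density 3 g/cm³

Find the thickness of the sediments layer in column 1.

2.9 km

Take the compensation level at the base of the deeper column (depth z_c below the surface of column 1) and equate Σ ρ_i t_i down to z_c; mantle fills any gap and the z_c terms cancel.
Column 1: x×2.26 + 12.2×2.74 + 9.46×2.97 + (z_c − 21.66 − x)×3.33
Column 2: 1.53×0 + 8.92×2.86 + 13.4×3 + (z_c − 1.53 − 22.32)×3.33
The z_c×3.33 term appears on both sides and cancels. Collect the known terms of each column as K = Σ(ρt)_known − 3.33 × (depth of known layers): K_1 = 61.5242 − 3.33×21.66 = −10.6036; K_2 = 65.7112 − 3.33×(1.53 + 22.32) = −13.7093.
Balance: K_1 − x×(3.33 − 2.26) = K_2, so x = (K_1 − K_2)/(3.33 − 2.26) = 3.1057/1.07 = 2.9 km.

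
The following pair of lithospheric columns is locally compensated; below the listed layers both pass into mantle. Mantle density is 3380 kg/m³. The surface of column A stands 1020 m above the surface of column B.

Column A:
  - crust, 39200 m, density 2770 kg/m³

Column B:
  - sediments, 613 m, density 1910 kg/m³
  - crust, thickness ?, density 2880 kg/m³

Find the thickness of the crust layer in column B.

Take the compensation level at the base of the deeper column (depth z_c below the surface of column A) and equate Σ ρ_i t_i down to z_c; mantle fills any gap and the z_c terms cancel.
Column A: 39200×2770 + (z_c − 39200)×3380
Column B: 1020×0 + 613×1910 + x×2880 + (z_c − 1020 − 613 − x)×3380
The z_c×3380 term appears on both sides and cancels. Collect the known terms of each column as K = Σ(ρt)_known − 3380 × (depth of known layers): K_A = 108584000 − 3380×39200 = −23912000; K_B = 1170830 − 3380×(1020 + 613) = −4348710.
Balance: K_A = K_B − x×(3380 − 2880), so x = (K_B − K_A)/(3380 − 2880) = 19563300/500 = 39100 m.

39100 m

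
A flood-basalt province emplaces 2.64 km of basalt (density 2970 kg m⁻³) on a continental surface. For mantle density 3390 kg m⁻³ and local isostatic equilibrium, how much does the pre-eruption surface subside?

Subaerial loading: s = t ρ_load / ρ_m.
s = 2.64 km × 2970/3390 = 2.31 km.

2.31 km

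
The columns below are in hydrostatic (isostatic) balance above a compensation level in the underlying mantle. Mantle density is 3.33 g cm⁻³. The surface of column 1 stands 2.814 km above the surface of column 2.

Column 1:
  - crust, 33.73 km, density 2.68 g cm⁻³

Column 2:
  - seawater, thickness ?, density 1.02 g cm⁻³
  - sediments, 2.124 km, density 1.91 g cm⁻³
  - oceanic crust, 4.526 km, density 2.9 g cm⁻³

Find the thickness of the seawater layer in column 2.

3.29 km

Take the compensation level at the base of the deeper column (depth z_c below the surface of column 1) and equate Σ ρ_i t_i down to z_c; mantle fills any gap and the z_c terms cancel.
Column 1: 33.73×2.68 + (z_c − 33.73)×3.33
Column 2: 2.814×0 + x×1.02 + 2.124×1.91 + 4.526×2.9 + (z_c − 2.814 − 6.65 − x)×3.33
The z_c×3.33 term appears on both sides and cancels. Collect the known terms of each column as K = Σ(ρt)_known − 3.33 × (depth of known layers): K_1 = 90.3964 − 3.33×33.73 = −21.9245; K_2 = 17.18224 − 3.33×(2.814 + 6.65) = −14.33288.
Balance: K_1 = K_2 − x×(3.33 − 1.02), so x = (K_2 − K_1)/(3.33 − 1.02) = 7.59162/2.31 = 3.29 km.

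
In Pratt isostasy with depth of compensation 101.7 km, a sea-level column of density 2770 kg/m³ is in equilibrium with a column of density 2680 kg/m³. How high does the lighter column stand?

3.42 km

ρ_ref D = ρ (D + h) → h = D (ρ_ref − ρ)/ρ.
h = 101.7 km × (2770 − 2680)/2680 = 3.42 km.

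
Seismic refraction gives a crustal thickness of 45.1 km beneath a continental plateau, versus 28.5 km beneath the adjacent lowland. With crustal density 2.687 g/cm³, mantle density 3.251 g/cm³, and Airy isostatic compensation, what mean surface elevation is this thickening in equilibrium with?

Excess crust Δ = 45.1 km − 28.5 km = 16.6 km, split between elevation h and root r with h + r = Δ.
Airy balance ρ_c h = (ρ_m − ρ_c) r gives r = h ρ_c/(ρ_m − ρ_c), so h (1 + ρ_c/(ρ_m − ρ_c)) = Δ, i.e. h = Δ (ρ_m − ρ_c)/ρ_m.
h = 16.6 km × 0.564/3.251 = 2.88 km.

2.88 km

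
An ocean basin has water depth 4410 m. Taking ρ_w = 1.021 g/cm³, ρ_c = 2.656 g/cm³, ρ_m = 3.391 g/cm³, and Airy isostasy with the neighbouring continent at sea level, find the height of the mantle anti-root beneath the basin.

9810 m

Balancing pressure at the compensation depth: replacing crust with seawater at the top is compensated by replacing crust with mantle at the base: d (ρ_c − ρ_w) = a (ρ_m − ρ_c).
a = d (ρ_c − ρ_w)/(ρ_m − ρ_c) = 4410 m × 1.635/0.735 = 9810 m.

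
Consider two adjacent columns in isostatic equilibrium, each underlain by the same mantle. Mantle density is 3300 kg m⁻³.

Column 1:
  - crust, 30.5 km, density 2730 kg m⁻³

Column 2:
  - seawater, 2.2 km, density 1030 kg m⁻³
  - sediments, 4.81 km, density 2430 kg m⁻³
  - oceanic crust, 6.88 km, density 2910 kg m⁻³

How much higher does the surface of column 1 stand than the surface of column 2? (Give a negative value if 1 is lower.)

For any compensation level in the mantle, the mantle terms cancel and isostasy reduces to e = (Σt_1 − Σt_2) − (Σ(ρt)_1 − Σ(ρt)_2) / ρ_m.
Σt_1 = 30.5 km; Σt_2 = 13.89 km; Σ(ρt)_1 = 83265; Σ(ρt)_2 = 33975.1 (in km·kg m⁻³).
e = (30.5 − 13.89) − (83265 − 33975.1) / 3300 = 1.67 km.

1.67 km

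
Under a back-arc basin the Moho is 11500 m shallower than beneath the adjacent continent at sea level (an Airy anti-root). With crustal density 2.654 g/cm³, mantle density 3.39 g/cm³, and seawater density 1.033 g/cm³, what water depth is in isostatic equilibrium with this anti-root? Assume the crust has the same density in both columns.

5220 m

Replacing a thickness d of crust by seawater at the top must be balanced by replacing crust with mantle at the base: d (ρ_c − ρ_w) = a (ρ_m − ρ_c).
d = a (ρ_m − ρ_c)/(ρ_c − ρ_w) = 11500 m × 0.736/1.621 = 5220 m.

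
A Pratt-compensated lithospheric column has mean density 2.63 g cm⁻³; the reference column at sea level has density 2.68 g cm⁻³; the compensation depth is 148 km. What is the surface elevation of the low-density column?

ρ_ref D = ρ (D + h) → h = D (ρ_ref − ρ)/ρ.
h = 148 km × (2.68 − 2.63)/2.63 = 2.81 km.

2.81 km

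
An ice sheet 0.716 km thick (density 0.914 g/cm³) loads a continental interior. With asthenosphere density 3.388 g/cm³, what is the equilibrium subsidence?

0.193 km

Balancing pressure at the compensation depth: the ice load ρ_ice t is balanced by mantle displaced below, ρ_m s.
s = t ρ_ice / ρ_m = 0.716 km × 0.914/3.388 = 0.193 km.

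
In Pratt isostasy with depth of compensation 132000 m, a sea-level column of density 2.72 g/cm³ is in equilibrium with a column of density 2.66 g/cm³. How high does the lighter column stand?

2980 m

ρ_ref D = ρ (D + h) → h = D (ρ_ref − ρ)/ρ.
h = 132000 m × (2.72 − 2.66)/2.66 = 2980 m.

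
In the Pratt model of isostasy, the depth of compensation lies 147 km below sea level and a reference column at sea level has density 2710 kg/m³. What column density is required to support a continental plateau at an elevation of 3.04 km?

2660 kg/m³

Pratt balance: ρ_ref D = ρ (D + h).
ρ = ρ_ref D/(D + h) = 2710 × 147 km/(147 km + 3.04 km) = 2660 kg/m³.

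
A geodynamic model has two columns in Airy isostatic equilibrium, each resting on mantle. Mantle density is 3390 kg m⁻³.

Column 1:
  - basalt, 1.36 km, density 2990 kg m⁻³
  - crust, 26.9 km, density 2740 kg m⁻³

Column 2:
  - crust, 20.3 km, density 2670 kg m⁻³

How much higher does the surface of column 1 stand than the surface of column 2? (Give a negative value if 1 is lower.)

1.01 km

For any compensation level in the mantle, the mantle terms cancel and isostasy reduces to e = (Σt_1 − Σt_2) − (Σ(ρt)_1 − Σ(ρt)_2) / ρ_m.
Σt_1 = 28.26 km; Σt_2 = 20.3 km; Σ(ρt)_1 = 77772.4; Σ(ρt)_2 = 54201 (in km·kg m⁻³).
e = (28.26 − 20.3) − (77772.4 − 54201) / 3390 = 1.01 km.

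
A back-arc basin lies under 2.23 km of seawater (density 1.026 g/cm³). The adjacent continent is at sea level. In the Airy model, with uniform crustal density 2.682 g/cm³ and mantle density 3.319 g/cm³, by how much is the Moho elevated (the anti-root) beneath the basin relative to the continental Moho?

Equating mass per unit area of the two columns: replacing crust with seawater at the top is compensated by replacing crust with mantle at the base: d (ρ_c − ρ_w) = a (ρ_m − ρ_c).
a = d (ρ_c − ρ_w)/(ρ_m − ρ_c) = 2.23 km × 1.656/0.637 = 5.8 km.

5.8 km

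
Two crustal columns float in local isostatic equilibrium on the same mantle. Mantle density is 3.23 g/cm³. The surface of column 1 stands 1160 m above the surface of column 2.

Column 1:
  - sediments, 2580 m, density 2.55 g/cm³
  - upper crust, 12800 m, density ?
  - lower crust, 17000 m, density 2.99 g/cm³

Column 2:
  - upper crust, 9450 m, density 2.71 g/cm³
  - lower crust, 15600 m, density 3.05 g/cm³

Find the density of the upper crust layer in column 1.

2.79 g/cm³

Take the compensation level at the base of the deeper column (depth z_c below the surface of column 1) and equate Σ ρ_i t_i down to z_c; mantle fills any gap and the z_c terms cancel.
Column 1: 2580×2.55 + 12800×ρ + 17000×2.99 + (z_c − 32380)×3.23
Column 2: 1160×0 + 9450×2.71 + 15600×3.05 + (z_c − 1160 − 25050)×3.23
The z_c×3.23 term appears on both sides and cancels. Collect the known terms of each column as K = Σ(ρt)_known − 3.23 × (depth of known layers): K_1 = 57409 − 3.23×32380 = −47178.4; K_2 = 73189.5 − 3.23×(1160 + 25050) = −11468.8.
Balance: K_1 + 12800×ρ = K_2, so ρ = (K_2 − K_1)/12800 = 35709.6/12800 = 2.79 g/cm³.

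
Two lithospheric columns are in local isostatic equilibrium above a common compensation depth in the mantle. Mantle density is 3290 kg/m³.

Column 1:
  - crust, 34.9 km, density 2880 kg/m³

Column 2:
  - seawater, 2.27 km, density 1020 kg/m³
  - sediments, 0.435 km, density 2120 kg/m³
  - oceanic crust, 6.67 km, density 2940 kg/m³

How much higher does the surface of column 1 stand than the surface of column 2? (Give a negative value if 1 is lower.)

1.92 km

For any compensation level in the mantle, the mantle terms cancel and isostasy reduces to e = (Σt_1 − Σt_2) − (Σ(ρt)_1 − Σ(ρt)_2) / ρ_m.
Σt_1 = 34.9 km; Σt_2 = 9.375 km; Σ(ρt)_1 = 100512; Σ(ρt)_2 = 22847.4 (in km·kg/m³).
e = (34.9 − 9.375) − (100512 − 22847.4) / 3290 = 1.92 km.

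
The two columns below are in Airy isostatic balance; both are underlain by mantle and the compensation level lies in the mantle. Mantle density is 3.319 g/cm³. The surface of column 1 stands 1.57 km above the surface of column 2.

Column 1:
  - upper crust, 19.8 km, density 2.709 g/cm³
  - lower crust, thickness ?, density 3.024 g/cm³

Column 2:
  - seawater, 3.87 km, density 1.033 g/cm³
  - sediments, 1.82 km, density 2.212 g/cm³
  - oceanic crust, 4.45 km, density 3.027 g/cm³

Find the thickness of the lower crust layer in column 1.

Take the compensation level at the base of the deeper column (depth z_c below the surface of column 1) and equate Σ ρ_i t_i down to z_c; mantle fills any gap and the z_c terms cancel.
Column 1: 19.8×2.709 + x×3.024 + (z_c − 19.8 − x)×3.319
Column 2: 1.57×0 + 3.87×1.033 + 1.82×2.212 + 4.45×3.027 + (z_c − 1.57 − 10.14)×3.319
The z_c×3.319 term appears on both sides and cancels. Collect the known terms of each column as K = Σ(ρt)_known − 3.319 × (depth of known layers): K_1 = 53.6382 − 3.319×19.8 = −12.078; K_2 = 21.4937 − 3.319×(1.57 + 10.14) = −17.37179.
Balance: K_1 − x×(3.319 − 3.024) = K_2, so x = (K_1 − K_2)/(3.319 − 3.024) = 5.29379/0.295 = 17.9 km.

17.9 km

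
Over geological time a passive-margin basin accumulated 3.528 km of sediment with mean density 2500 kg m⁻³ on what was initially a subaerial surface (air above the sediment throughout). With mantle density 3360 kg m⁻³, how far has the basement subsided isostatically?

2.62 km

Subaerial load: s = t ρ_sed / ρ_m = 3.528 km × 2500/3360 = 2.62 km.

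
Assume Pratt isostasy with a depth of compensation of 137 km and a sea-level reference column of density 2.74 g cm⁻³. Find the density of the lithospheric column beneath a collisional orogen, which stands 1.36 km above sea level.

Pratt balance: ρ_ref D = ρ (D + h).
ρ = ρ_ref D/(D + h) = 2.74 × 137 km/(137 km + 1.36 km) = 2.71 g cm⁻³.

2.71 g cm⁻³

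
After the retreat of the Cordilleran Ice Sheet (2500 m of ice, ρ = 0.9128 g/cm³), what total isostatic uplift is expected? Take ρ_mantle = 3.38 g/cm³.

Removing the load lets mantle flow back in; uplift u satisfies ρ_ice t = ρ_m u.
u = t ρ_ice/ρ_m = 2500 m × 0.9128/3.38 = 675 m.

675 m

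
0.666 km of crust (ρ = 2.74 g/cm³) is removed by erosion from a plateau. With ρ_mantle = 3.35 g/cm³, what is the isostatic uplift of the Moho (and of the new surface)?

Unloading: uplift u = e ρ_c/ρ_m = 0.666 km × 2.74/3.35 = 0.545 km.

0.545 km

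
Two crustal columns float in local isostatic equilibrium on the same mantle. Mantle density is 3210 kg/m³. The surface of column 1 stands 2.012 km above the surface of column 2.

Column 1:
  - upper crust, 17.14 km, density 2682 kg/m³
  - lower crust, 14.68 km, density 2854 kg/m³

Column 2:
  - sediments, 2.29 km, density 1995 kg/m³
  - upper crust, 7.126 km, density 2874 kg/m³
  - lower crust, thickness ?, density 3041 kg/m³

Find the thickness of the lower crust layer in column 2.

Take the compensation level at the base of the deeper column (depth z_c below the surface of column 1) and equate Σ ρ_i t_i down to z_c; mantle fills any gap and the z_c terms cancel.
Column 1: 17.14×2682 + 14.68×2854 + (z_c − 31.82)×3210
Column 2: 2.012×0 + 2.29×1995 + 7.126×2874 + x×3041 + (z_c − 2.012 − 9.416 − x)×3210
The z_c×3210 term appears on both sides and cancels. Collect the known terms of each column as K = Σ(ρt)_known − 3210 × (depth of known layers): K_1 = 87866.2 − 3210×31.82 = −14276; K_2 = 25048.674 − 3210×(2.012 + 9.416) = −11635.206.
Balance: K_1 = K_2 − x×(3210 − 3041), so x = (K_2 − K_1)/(3210 − 3041) = 2640.79/169 = 15.6 km.

15.6 km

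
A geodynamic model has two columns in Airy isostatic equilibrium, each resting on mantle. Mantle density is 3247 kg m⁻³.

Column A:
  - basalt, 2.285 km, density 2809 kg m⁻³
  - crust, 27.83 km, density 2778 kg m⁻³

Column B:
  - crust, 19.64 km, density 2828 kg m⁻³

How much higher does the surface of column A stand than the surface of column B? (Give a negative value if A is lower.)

1.79 km

For any compensation level in the mantle, the mantle terms cancel and isostasy reduces to e = (Σt_A − Σt_B) − (Σ(ρt)_A − Σ(ρt)_B) / ρ_m.
Σt_A = 30.115 km; Σt_B = 19.64 km; Σ(ρt)_A = 83730.305; Σ(ρt)_B = 55541.92 (in km·kg m⁻³).
e = (30.115 − 19.64) − (83730.305 − 55541.92) / 3247 = 1.79 km.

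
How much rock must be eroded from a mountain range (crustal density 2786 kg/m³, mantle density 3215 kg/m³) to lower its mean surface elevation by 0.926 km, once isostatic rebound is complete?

6.94 km

Net drop Δ = e − u = e − e ρ_c/ρ_m = e (ρ_m − ρ_c)/ρ_m.
e = Δ ρ_m/(ρ_m − ρ_c) = 0.926 km × 3215/429 = 6.94 km.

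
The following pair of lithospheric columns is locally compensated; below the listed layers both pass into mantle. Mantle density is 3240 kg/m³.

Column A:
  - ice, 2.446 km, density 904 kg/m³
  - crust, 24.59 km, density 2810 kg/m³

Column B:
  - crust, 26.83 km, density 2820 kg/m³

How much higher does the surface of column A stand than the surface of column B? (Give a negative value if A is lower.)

1.55 km

For any compensation level in the mantle, the mantle terms cancel and isostasy reduces to e = (Σt_A − Σt_B) − (Σ(ρt)_A − Σ(ρt)_B) / ρ_m.
Σt_A = 27.036 km; Σt_B = 26.83 km; Σ(ρt)_A = 71309.084; Σ(ρt)_B = 75660.6 (in km·kg/m³).
e = (27.036 − 26.83) − (71309.084 − 75660.6) / 3240 = 1.55 km.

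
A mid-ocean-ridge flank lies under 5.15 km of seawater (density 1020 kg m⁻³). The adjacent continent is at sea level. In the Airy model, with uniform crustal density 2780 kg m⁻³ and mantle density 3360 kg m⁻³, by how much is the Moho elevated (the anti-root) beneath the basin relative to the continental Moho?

Equating mass per unit area of the two columns: replacing crust with seawater at the top is compensated by replacing crust with mantle at the base: d (ρ_c − ρ_w) = a (ρ_m − ρ_c).
a = d (ρ_c − ρ_w)/(ρ_m − ρ_c) = 5.15 km × 1760/580 = 15.6 km.

15.6 km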